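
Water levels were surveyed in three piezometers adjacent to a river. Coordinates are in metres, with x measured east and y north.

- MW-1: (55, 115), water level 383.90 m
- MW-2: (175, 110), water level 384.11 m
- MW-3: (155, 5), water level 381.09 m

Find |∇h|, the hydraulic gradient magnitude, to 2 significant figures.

0.028

Taking MW-1 as reference: MW-2−MW-1 = (120, -5, +0.21); MW-3−MW-1 = (100, -110, -2.81).
Determinant of the coordinate differences = 120·(-110) − 100·(-5) = -12700.
∂h/∂x = [(+0.21)·(-110) − (-2.81)·(-5)] / -12700 = +0.002925
∂h/∂y = [120·(-2.81) − 100·(+0.21)] / -12700 = +0.02820
|∇h| = √(0.002925² + 0.02820²) = 0.02835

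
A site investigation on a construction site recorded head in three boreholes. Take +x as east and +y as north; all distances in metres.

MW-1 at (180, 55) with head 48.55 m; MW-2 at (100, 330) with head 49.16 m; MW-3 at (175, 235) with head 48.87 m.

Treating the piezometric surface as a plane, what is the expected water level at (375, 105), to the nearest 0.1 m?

With h = a·x + b·y + c and MW-1 as origin, the differences give:
  (-80)·a + 275·b = +0.61
  (-5)·a + 180·b = +0.32
Eliminate b (×180 and ×275, subtract): -13025·a = 21.800 → a = ∂h/∂x = -0.001674
Back-substitute: b = ∂h/∂y = +0.001731.
h(375, 105) = 48.55 + (-0.001674)·(195) + (+0.001731)·(50) = 48.55 -0.326 +0.087 = 48.310 m.

48.3 m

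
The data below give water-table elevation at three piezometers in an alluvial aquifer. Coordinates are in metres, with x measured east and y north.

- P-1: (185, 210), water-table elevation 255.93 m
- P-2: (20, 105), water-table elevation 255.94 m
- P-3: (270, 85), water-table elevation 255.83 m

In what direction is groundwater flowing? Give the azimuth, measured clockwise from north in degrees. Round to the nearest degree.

143°

Differences from P-1: to P-2 (Δx, Δy, Δh) = (-165, -105, +0.01); to P-3 = (85, -125, -0.10).
Solve a·Δx + b·Δy = Δh: det = (-165)·(-125) − 85·(-105) = 29550.
∂h/∂x = [(+0.01)·(-125) − (-0.10)·(-105)] / 29550 = -0.0003976
∂h/∂y = [(-165)·(-0.10) − 85·(+0.01)] / 29550 = +0.0005296
Flow direction (−∇h) has components (+0.0003976 E, -0.0005296 N).
Azimuth = atan2(E, N) = atan2(+0.0003976, -0.0005296) = 143.1° ≈ 143°.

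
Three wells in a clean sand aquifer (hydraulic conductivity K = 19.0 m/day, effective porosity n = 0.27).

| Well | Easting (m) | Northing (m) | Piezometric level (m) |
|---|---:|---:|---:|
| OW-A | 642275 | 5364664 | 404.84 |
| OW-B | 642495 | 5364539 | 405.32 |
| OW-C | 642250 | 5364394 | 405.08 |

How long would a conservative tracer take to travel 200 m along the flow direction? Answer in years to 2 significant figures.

4.1 years

With h = a·x + b·y + c and OW-A as origin, the differences give:
  220·a + (-125)·b = +0.48
  (-25)·a + (-270)·b = +0.24
Eliminate b (×(-270) and ×(-125), subtract): -62525·a = -99.600 → a = ∂h/∂x = +0.001593
Back-substitute: b = ∂h/∂y = -0.001036.
|∇h| = √(0.001593² + -0.001036²) = 0.0019
Seepage velocity v = K·i/n = 19.0 × 0.0019 / 0.27 = 0.1337 m/day.
t = 200 / 0.1337 = 1496 days = 4.1 years.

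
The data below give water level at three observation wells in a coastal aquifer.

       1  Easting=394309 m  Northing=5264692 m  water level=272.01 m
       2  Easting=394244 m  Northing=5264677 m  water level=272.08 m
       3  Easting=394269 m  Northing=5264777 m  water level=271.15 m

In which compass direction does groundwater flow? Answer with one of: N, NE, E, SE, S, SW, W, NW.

Differences from 1: to 2 (Δx, Δy, Δh) = (-65, -15, +0.07); to 3 = (-40, 85, -0.86).
Solve a·Δx + b·Δy = Δh: det = (-65)·85 − (-40)·(-15) = -6125.
∂h/∂x = [(+0.07)·85 − (-0.86)·(-15)] / -6125 = +0.001135
∂h/∂y = [(-65)·(-0.86) − (-40)·(+0.07)] / -6125 = -0.009584
Flow = −∇h = (-0.001135 east, +0.009584 north), which points north.

N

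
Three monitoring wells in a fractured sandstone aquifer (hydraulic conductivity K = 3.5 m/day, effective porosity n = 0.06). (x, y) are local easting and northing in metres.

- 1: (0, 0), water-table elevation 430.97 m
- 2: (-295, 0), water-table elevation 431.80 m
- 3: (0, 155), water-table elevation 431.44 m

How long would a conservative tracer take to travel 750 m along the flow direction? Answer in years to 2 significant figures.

∂h/∂x = (431.80 − 430.97) / (-295 − 0) = -0.002814
∂h/∂y = (431.44 − 430.97) / (155 − 0) = +0.003032
|∇h| = √(-0.002814² + 0.003032²) = 0.004137
Seepage velocity v = K·i/n = 3.5 × 0.004137 / 0.06 = 0.2413 m/day.
t = 750 / 0.2413 = 3108 days = 8.51 years.

8.5 years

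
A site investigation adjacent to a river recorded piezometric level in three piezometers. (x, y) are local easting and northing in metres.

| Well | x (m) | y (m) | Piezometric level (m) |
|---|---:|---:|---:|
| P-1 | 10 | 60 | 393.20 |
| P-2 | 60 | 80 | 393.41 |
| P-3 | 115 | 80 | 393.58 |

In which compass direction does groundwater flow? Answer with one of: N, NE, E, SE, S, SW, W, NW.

Taking P-1 as reference: P-2−P-1 = (50, 20, +0.21); P-3−P-1 = (105, 20, +0.38).
Solve a·Δx + b·Δy = Δh: det = 50·20 − 105·20 = -1100.
∂h/∂x = [(+0.21)·20 − (+0.38)·20] / -1100 = +0.003091
∂h/∂y = [50·(+0.38) − 105·(+0.21)] / -1100 = +0.002773
Flow = −∇h = (-0.003091 east, -0.002773 north), which points southwest.

SW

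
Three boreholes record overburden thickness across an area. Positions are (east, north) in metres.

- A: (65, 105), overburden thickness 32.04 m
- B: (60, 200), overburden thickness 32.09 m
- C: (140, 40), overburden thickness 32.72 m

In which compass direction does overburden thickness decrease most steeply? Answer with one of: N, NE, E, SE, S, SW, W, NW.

W

With d = a·x + b·y + c and A as origin, the differences give:
  (-5)·a + 95·b = +0.05
  75·a + (-65)·b = +0.68
Eliminate b (×(-65) and ×95, subtract): -6800·a = -67.850 → a = ∂d/∂x = +0.009978
Back-substitute: b = ∂d/∂y = +0.001051.
Steepest decrease is along −∇f = (-0.009978 E, -0.001051 N) → west.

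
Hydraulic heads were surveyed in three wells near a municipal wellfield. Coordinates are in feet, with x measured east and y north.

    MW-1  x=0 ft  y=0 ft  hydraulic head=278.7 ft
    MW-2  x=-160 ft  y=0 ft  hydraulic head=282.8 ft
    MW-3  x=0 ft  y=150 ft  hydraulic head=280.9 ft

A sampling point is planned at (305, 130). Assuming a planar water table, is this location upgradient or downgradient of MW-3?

downgradient

∂h/∂x = (282.8 − 278.7) / (-160 − 0) = -0.02563
∂h/∂y = (280.9 − 278.7) / (150 − 0) = +0.01467
Head at (305, 130) = 278.7 + (-0.02563)·(305) + (+0.01467)·(130) = 272.79 ft.
That is lower than the 280.9 ft at MW-3, so the point is downgradient.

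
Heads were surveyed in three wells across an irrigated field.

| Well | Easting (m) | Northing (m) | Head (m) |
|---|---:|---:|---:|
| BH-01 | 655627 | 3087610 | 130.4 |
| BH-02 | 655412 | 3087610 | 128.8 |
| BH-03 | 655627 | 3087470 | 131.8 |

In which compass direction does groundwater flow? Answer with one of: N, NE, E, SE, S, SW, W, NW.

∂h/∂x = (128.8 − 130.4) / (655412 − 655627) = +0.007442
∂h/∂y = (131.8 − 130.4) / (3087470 − 3087610) = -0.01000
Flow = −∇h = (-0.007442 east, +0.01000 north), which points northwest.

NW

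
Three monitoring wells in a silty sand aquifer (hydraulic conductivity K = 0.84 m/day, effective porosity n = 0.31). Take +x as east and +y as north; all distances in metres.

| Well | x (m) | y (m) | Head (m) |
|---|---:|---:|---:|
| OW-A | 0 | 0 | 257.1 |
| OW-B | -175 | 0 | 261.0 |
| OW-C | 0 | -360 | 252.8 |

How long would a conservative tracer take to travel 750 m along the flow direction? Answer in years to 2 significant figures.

∂h/∂x = (261.0 − 257.1) / (-175 − 0) = -0.02229
∂h/∂y = (252.8 − 257.1) / (-360 − 0) = +0.01194
|∇h| = √(-0.02229² + 0.01194²) = 0.02529
Seepage velocity v = K·i/n = 0.84 × 0.02529 / 0.31 = 0.06853 m/day.
t = 750 / 0.06853 = 1.094e+04 days = 30 years.

30 years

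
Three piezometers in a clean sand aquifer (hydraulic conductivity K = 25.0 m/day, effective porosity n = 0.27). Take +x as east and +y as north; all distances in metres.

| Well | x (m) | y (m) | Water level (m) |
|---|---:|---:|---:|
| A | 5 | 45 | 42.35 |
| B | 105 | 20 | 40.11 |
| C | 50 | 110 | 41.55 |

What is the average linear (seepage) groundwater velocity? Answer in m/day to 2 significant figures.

Taking A as reference: B−A = (100, -25, -2.24); C−A = (45, 65, -0.80).
Solve a·Δx + b·Δy = Δh: det = 100·65 − 45·(-25) = 7625.
∂h/∂x = [(-2.24)·65 − (-0.80)·(-25)] / 7625 = -0.02172
∂h/∂y = [100·(-0.80) − 45·(-2.24)] / 7625 = +0.002728
|∇h| = √(-0.02172² + 0.002728²) = 0.02189
Seepage velocity v = K·i/n = 25.0 × 0.02189 / 0.27 = 2.027 m/day.

2.0 m/day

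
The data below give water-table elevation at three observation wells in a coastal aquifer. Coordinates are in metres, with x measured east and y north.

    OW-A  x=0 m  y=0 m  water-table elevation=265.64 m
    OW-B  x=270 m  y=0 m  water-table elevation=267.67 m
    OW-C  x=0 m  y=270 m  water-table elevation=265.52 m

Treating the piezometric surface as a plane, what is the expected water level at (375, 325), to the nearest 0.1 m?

∂h/∂x = (267.67 − 265.64) / (270 − 0) = +0.007519
∂h/∂y = (265.52 − 265.64) / (270 − 0) = -0.0004444
h(375, 325) = 265.64 + (+0.007519)·(375) + (-0.0004444)·(325) = 265.64 +2.819 -0.144 = 268.315 m.

268.3 m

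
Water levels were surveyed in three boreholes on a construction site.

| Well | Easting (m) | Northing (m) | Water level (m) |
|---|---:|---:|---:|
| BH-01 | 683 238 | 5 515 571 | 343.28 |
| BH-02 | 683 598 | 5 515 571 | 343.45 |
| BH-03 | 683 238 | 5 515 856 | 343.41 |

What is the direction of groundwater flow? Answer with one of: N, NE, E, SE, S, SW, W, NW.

SW

∂h/∂x = (343.45 − 343.28) / (683598 − 683238) = +0.0004722
∂h/∂y = (343.41 − 343.28) / (5515856 − 5515571) = +0.0004561
Flow = −∇h = (-0.0004722 east, -0.0004561 north), which points southwest.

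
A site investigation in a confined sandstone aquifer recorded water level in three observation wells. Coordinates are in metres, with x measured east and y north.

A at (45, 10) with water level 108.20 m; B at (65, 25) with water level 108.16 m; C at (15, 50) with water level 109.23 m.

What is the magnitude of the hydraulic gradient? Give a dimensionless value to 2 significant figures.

Taking A as reference: B−A = (20, 15, -0.04); C−A = (-30, 40, +1.03).
Determinant of the coordinate differences = 20·40 − (-30)·15 = 1250.
∂h/∂x = [(-0.04)·40 − (+1.03)·15] / 1250 = -0.01364
∂h/∂y = [20·(+1.03) − (-30)·(-0.04)] / 1250 = +0.01552
|∇h| = √(-0.01364² + 0.01552²) = 0.02066

0.021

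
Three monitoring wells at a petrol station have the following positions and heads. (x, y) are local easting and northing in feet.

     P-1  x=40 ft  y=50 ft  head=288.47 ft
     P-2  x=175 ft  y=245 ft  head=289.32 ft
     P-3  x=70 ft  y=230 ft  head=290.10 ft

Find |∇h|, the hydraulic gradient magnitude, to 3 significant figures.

Differences from P-1: to P-2 (Δx, Δy, Δh) = (135, 195, +0.85); to P-3 = (30, 180, +1.63).
Solve a·Δx + b·Δy = Δh: det = 135·180 − 30·195 = 18450.
∂h/∂x = [(+0.85)·180 − (+1.63)·195] / 18450 = -0.008935
∂h/∂y = [135·(+1.63) − 30·(+0.85)] / 18450 = +0.01054
|∇h| = √(-0.008935² + 0.01054²) = 0.01382

0.0138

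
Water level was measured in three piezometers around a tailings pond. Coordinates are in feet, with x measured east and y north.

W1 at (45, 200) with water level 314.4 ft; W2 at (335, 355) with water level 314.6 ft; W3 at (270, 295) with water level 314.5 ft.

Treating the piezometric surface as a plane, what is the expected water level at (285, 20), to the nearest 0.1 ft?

With h = a·x + b·y + c and W1 as origin, the differences give:
  290·a + 155·b = +0.2
  225·a + 95·b = +0.1
Eliminate b (×95 and ×155, subtract): -7325·a = 3.50 → a = ∂h/∂x = -0.0004778
Back-substitute: b = ∂h/∂y = +0.002184.
h(285, 20) = 314.4 + (-0.0004778)·(240) + (+0.002184)·(-180) = 314.4 -0.115 -0.393 = 313.892 ft.

313.9 ft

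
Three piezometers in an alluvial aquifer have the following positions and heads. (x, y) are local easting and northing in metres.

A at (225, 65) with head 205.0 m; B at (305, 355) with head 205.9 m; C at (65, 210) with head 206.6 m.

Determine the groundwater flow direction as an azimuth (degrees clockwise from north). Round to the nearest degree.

Three-point gradient (reference A): Δ to B = (80, 290, +0.9), Δ to C = (-160, 145, +1.6).
∂h/∂x = -0.005750, ∂h/∂y = +0.004690 (det = 58000).
Flow direction (−∇h) has components (+0.005750 E, -0.004690 N).
Azimuth = atan2(E, N) = atan2(+0.005750, -0.004690) = 129.2° ≈ 129°.

129°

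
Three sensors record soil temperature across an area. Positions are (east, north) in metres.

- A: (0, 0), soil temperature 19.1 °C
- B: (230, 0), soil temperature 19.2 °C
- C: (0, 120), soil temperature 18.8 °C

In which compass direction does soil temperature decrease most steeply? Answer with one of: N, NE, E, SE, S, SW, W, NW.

∂T/∂x = (19.2 − 19.1) / (230 − 0) = +0.0004348
∂T/∂y = (18.8 − 19.1) / (120 − 0) = -0.002500
Steepest decrease is along −∇f = (-0.0004348 E, +0.002500 N) → north.

N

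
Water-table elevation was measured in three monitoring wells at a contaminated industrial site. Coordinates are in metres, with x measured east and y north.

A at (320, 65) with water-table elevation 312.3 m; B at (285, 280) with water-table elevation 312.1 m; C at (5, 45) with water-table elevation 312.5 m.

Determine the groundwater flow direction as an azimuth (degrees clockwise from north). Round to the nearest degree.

029°

With h = a·x + b·y + c and A as origin, the differences give:
  (-35)·a + 215·b = -0.2
  (-315)·a + (-20)·b = +0.2
Eliminate b (×(-20) and ×215, subtract): 68425·a = -39.00 → a = ∂h/∂x = -0.0005700
Back-substitute: b = ∂h/∂y = -0.001023.
Flow direction (−∇h) has components (+0.0005700 E, +0.001023 N).
Azimuth = atan2(E, N) = atan2(+0.0005700, +0.001023) = 29.1° ≈ 029°.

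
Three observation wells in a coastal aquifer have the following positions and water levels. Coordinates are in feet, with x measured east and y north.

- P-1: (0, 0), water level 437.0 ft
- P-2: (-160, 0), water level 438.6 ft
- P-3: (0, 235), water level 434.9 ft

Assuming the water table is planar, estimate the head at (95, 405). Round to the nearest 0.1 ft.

432.4 ft

∂h/∂x = (438.6 − 437.0) / (-160 − 0) = -0.01000
∂h/∂y = (434.9 − 437.0) / (235 − 0) = -0.008936
h(95, 405) = 437.0 + (-0.01000)·(95) + (-0.008936)·(405) = 437.0 -0.950 -3.619 = 432.431 ft.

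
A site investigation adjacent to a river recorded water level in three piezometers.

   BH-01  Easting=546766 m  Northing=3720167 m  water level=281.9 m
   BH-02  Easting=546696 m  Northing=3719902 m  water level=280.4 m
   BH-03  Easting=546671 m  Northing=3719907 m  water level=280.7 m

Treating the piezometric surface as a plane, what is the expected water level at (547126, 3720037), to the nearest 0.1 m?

Differences from BH-01: to BH-02 (Δx, Δy, Δh) = (-70, -265, -1.5); to BH-03 = (-95, -260, -1.2).
Determinant of the coordinate differences = (-70)·(-260) − (-95)·(-265) = -6975.
∂h/∂x = [(-1.5)·(-260) − (-1.2)·(-265)] / -6975 = -0.01032
∂h/∂y = [(-70)·(-1.2) − (-95)·(-1.5)] / -6975 = +0.008387
h(547126, 3720037) = 281.9 + (-0.01032)·(360) + (+0.008387)·(-130) = 281.9 -3.716 -1.090 = 277.094 m.

277.1 m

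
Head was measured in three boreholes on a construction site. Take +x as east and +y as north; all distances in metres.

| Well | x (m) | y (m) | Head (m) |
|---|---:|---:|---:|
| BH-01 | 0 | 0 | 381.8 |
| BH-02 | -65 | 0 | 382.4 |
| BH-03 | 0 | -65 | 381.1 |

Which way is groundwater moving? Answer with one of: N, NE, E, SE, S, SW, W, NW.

∂h/∂x = (382.4 − 381.8) / (-65 − 0) = -0.009231
∂h/∂y = (381.1 − 381.8) / (-65 − 0) = +0.01077
Flow = −∇h = (+0.009231 east, -0.01077 north), which points southeast.

SE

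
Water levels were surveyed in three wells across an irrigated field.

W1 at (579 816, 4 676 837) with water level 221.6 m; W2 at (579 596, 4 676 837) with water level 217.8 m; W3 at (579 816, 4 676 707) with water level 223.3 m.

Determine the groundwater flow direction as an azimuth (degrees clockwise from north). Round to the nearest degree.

307°

∂h/∂x = (217.8 − 221.6) / (579596 − 579816) = +0.01727
∂h/∂y = (223.3 − 221.6) / (4676707 − 4676837) = -0.01308
Flow direction (−∇h) has components (-0.01727 E, +0.01308 N).
Azimuth = atan2(E, N) = atan2(-0.01727, +0.01308) = 307.1° ≈ 307°.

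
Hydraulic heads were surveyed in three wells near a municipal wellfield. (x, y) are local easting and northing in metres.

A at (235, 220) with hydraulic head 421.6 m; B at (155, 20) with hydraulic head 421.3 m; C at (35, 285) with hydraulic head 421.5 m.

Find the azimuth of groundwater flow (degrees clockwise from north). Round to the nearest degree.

Differences from A: to B (Δx, Δy, Δh) = (-80, -200, -0.3); to C = (-200, 65, -0.1).
Solve a·Δx + b·Δy = Δh: det = (-80)·65 − (-200)·(-200) = -45200.
∂h/∂x = [(-0.3)·65 − (-0.1)·(-200)] / -45200 = +0.0008739
∂h/∂y = [(-80)·(-0.1) − (-200)·(-0.3)] / -45200 = +0.001150
Flow direction (−∇h) has components (-0.0008739 E, -0.001150 N).
Azimuth = atan2(E, N) = atan2(-0.0008739, -0.001150) = 217.2° ≈ 217°.

217°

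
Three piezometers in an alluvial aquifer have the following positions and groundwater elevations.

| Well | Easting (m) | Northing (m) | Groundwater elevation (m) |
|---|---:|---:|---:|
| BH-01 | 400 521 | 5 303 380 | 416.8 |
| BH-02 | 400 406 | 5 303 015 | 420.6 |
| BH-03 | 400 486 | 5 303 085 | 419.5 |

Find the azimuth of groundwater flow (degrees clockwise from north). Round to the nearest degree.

037°

Differences from BH-01: to BH-02 (Δx, Δy, Δh) = (-115, -365, +3.8); to BH-03 = (-35, -295, +2.7).
Determinant of the coordinate differences = (-115)·(-295) − (-35)·(-365) = 21150.
∂h/∂x = [(+3.8)·(-295) − (+2.7)·(-365)] / 21150 = -0.006407
∂h/∂y = [(-115)·(+2.7) − (-35)·(+3.8)] / 21150 = -0.008392
Flow direction (−∇h) has components (+0.006407 E, +0.008392 N).
Azimuth = atan2(E, N) = atan2(+0.006407, +0.008392) = 37.4° ≈ 037°.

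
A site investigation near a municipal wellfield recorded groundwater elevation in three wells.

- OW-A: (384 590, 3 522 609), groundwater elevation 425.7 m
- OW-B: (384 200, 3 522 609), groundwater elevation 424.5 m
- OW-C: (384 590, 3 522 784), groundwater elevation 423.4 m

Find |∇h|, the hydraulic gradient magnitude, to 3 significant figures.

∂h/∂x = (424.5 − 425.7) / (384200 − 384590) = +0.003077
∂h/∂y = (423.4 − 425.7) / (3522784 − 3522609) = -0.01314
|∇h| = √(0.003077² + -0.01314²) = 0.0135

0.0135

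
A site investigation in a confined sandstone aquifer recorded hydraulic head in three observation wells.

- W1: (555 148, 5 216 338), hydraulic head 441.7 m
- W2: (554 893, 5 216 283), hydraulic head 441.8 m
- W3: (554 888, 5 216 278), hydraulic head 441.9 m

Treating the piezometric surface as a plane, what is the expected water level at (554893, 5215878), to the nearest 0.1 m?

451.9 m

Taking W1 as reference: W2−W1 = (-255, -55, +0.1); W3−W1 = (-260, -60, +0.2).
Solve a·Δx + b·Δy = Δh: det = (-255)·(-60) − (-260)·(-55) = 1000.
∂h/∂x = [(+0.1)·(-60) − (+0.2)·(-55)] / 1000 = +0.005000
∂h/∂y = [(-255)·(+0.2) − (-260)·(+0.1)] / 1000 = -0.02500
h(554893, 5215878) = 441.7 + (+0.005000)·(-255) + (-0.02500)·(-460) = 441.7 -1.275 +11.500 = 451.925 m.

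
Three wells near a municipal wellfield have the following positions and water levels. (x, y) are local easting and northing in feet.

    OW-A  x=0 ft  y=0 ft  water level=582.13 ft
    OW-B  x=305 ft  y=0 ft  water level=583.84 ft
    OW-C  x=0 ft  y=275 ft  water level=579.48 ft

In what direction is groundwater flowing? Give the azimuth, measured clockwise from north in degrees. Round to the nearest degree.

330°

∂h/∂x = (583.84 − 582.13) / (305 − 0) = +0.005607
∂h/∂y = (579.48 − 582.13) / (275 − 0) = -0.009636
Flow direction (−∇h) has components (-0.005607 E, +0.009636 N).
Azimuth = atan2(E, N) = atan2(-0.005607, +0.009636) = 329.8° ≈ 330°.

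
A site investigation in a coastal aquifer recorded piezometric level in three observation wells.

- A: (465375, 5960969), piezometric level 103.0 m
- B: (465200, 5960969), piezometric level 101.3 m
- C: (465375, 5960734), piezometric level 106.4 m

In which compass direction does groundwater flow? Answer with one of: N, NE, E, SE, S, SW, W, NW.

NW

∂h/∂x = (101.3 − 103.0) / (465200 − 465375) = +0.009714
∂h/∂y = (106.4 − 103.0) / (5960734 − 5960969) = -0.01447
Flow = −∇h = (-0.009714 east, +0.01447 north), which points northwest.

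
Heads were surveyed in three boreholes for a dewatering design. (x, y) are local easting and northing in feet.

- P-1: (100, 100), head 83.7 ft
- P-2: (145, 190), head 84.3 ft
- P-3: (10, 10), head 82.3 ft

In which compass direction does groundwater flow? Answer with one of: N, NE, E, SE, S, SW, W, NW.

W

Taking P-1 as reference: P-2−P-1 = (45, 90, +0.6); P-3−P-1 = (-90, -90, -1.4).
Determinant of the coordinate differences = 45·(-90) − (-90)·90 = 4050.
∂h/∂x = [(+0.6)·(-90) − (-1.4)·90] / 4050 = +0.01778
∂h/∂y = [45·(-1.4) − (-90)·(+0.6)] / 4050 = -0.002222
Flow = −∇h = (-0.01778 east, +0.002222 north), which points west.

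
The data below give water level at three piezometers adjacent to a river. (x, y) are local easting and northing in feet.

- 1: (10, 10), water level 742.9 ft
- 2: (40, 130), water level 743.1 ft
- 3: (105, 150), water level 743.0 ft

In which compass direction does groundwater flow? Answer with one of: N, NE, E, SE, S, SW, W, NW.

SE

With h = a·x + b·y + c and 1 as origin, the differences give:
  30·a + 120·b = +0.2
  95·a + 140·b = +0.1
Eliminate b (×140 and ×120, subtract): -7200·a = 16.00 → a = ∂h/∂x = -0.002222
Back-substitute: b = ∂h/∂y = +0.002222.
Flow = −∇h = (+0.002222 east, -0.002222 north), which points southeast.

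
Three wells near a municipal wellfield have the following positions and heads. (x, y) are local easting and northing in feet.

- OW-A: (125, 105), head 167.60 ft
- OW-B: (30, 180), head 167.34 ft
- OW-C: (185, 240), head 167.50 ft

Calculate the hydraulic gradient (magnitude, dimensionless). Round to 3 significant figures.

Differences from OW-A: to OW-B (Δx, Δy, Δh) = (-95, 75, -0.26); to OW-C = (60, 135, -0.10).
Determinant of the coordinate differences = (-95)·135 − 60·75 = -17325.
∂h/∂x = [(-0.26)·135 − (-0.10)·75] / -17325 = +0.001593
∂h/∂y = [(-95)·(-0.10) − 60·(-0.26)] / -17325 = -0.001449
|∇h| = √(0.001593² + -0.001449²) = 0.002153

0.00215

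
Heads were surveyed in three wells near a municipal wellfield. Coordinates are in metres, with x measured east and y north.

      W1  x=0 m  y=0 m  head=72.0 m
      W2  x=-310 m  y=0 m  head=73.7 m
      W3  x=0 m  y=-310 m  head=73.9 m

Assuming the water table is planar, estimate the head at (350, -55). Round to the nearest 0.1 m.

∂h/∂x = (73.7 − 72.0) / (-310 − 0) = -0.005484
∂h/∂y = (73.9 − 72.0) / (-310 − 0) = -0.006129
h(350, -55) = 72.0 + (-0.005484)·(350) + (-0.006129)·(-55) = 72.0 -1.919 +0.337 = 70.418 m.

70.4 m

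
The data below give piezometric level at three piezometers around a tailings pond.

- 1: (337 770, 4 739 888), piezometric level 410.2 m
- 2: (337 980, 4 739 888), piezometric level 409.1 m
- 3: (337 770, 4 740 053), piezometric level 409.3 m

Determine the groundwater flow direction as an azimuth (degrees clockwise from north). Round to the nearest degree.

044°

∂h/∂x = (409.1 − 410.2) / (337980 − 337770) = -0.005238
∂h/∂y = (409.3 − 410.2) / (4740053 − 4739888) = -0.005455
Flow direction (−∇h) has components (+0.005238 E, +0.005455 N).
Azimuth = atan2(E, N) = atan2(+0.005238, +0.005455) = 43.8° ≈ 044°.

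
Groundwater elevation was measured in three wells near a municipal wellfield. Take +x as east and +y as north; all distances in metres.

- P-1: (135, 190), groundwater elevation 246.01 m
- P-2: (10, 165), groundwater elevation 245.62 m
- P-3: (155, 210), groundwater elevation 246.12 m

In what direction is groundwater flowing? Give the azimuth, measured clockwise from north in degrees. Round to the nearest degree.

Differences from P-1: to P-2 (Δx, Δy, Δh) = (-125, -25, -0.39); to P-3 = (20, 20, +0.11).
Solve a·Δx + b·Δy = Δh: det = (-125)·20 − 20·(-25) = -2000.
∂h/∂x = [(-0.39)·20 − (+0.11)·(-25)] / -2000 = +0.002525
∂h/∂y = [(-125)·(+0.11) − 20·(-0.39)] / -2000 = +0.002975
Flow direction (−∇h) has components (-0.002525 E, -0.002975 N).
Azimuth = atan2(E, N) = atan2(-0.002525, -0.002975) = 220.3° ≈ 220°.

220°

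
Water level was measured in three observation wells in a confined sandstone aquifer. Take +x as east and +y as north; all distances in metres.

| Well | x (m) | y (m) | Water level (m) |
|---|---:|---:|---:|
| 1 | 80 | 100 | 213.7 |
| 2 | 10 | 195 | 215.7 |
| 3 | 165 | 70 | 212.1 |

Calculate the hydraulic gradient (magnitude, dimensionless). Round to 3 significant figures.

0.0182

Three-point gradient (reference 1): Δ to 2 = (-70, 95, +2.0), Δ to 3 = (85, -30, -1.6).
∂h/∂x = -0.01540, ∂h/∂y = +0.009707 (det = -5975).
|∇h| = √(-0.01540² + 0.009707²) = 0.0182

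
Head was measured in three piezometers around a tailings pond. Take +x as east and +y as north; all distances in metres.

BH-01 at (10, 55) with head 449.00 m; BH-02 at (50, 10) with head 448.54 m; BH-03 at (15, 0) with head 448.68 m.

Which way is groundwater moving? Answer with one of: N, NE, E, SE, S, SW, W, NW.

SE

With h = a·x + b·y + c and BH-01 as origin, the differences give:
  40·a + (-45)·b = -0.46
  5·a + (-55)·b = -0.32
Eliminate b (×(-55) and ×(-45), subtract): -1975·a = 10.900 → a = ∂h/∂x = -0.005519
Back-substitute: b = ∂h/∂y = +0.005316.
Flow = −∇h = (+0.005519 east, -0.005316 north), which points southeast.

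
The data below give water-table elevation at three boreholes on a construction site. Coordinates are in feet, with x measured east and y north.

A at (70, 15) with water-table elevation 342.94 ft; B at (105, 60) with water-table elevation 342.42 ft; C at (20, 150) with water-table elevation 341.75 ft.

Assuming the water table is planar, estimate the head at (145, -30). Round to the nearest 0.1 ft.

343.2 ft

Taking A as reference: B−A = (35, 45, -0.52); C−A = (-50, 135, -1.19).
Determinant of the coordinate differences = 35·135 − (-50)·45 = 6975.
∂h/∂x = [(-0.52)·135 − (-1.19)·45] / 6975 = -0.002387
∂h/∂y = [35·(-1.19) − (-50)·(-0.52)] / 6975 = -0.009699
h(145, -30) = 342.94 + (-0.002387)·(75) + (-0.009699)·(-45) = 342.94 -0.179 +0.436 = 343.197 ft.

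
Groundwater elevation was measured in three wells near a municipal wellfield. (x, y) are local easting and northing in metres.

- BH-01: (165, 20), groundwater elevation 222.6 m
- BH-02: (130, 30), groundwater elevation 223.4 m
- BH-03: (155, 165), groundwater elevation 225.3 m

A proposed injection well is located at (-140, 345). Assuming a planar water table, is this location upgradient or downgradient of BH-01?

With h = a·x + b·y + c and BH-01 as origin, the differences give:
  (-35)·a + 10·b = +0.8
  (-10)·a + 145·b = +2.7
Eliminate b (×145 and ×10, subtract): -4975·a = 89.00 → a = ∂h/∂x = -0.01789
Back-substitute: b = ∂h/∂y = +0.01739.
Head at (-140, 345) = 222.6 + (-0.01789)·(-305) + (+0.01739)·(325) = 233.71 m.
That is higher than the 222.6 m at BH-01, so the point is upgradient.

upgradient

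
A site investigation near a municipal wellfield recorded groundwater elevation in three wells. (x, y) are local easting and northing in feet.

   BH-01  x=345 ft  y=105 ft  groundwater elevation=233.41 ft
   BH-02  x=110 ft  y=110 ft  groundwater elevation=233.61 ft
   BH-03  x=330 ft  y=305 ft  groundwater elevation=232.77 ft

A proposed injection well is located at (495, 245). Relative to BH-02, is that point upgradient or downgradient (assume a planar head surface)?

downgradient

With h = a·x + b·y + c and BH-01 as origin, the differences give:
  (-235)·a + 5·b = +0.20
  (-15)·a + 200·b = -0.64
Eliminate b (×200 and ×5, subtract): -46925·a = 43.200 → a = ∂h/∂x = -0.0009206
Back-substitute: b = ∂h/∂y = -0.003269.
Head at (495, 245) = 233.41 + (-0.0009206)·(150) + (-0.003269)·(140) = 232.81 ft.
That is lower than the 233.61 ft at BH-02, so the point is downgradient.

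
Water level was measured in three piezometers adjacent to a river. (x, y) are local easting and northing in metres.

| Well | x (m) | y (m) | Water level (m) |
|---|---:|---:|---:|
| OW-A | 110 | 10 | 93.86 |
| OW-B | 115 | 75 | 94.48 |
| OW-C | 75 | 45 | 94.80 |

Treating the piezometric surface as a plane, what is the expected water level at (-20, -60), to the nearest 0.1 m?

95.2 m

With h = a·x + b·y + c and OW-A as origin, the differences give:
  5·a + 65·b = +0.62
  (-35)·a + 35·b = +0.94
Eliminate b (×35 and ×65, subtract): 2450·a = -39.400 → a = ∂h/∂x = -0.01608
Back-substitute: b = ∂h/∂y = +0.01078.
h(-20, -60) = 93.86 + (-0.01608)·(-130) + (+0.01078)·(-70) = 93.86 +2.091 -0.754 = 95.196 m.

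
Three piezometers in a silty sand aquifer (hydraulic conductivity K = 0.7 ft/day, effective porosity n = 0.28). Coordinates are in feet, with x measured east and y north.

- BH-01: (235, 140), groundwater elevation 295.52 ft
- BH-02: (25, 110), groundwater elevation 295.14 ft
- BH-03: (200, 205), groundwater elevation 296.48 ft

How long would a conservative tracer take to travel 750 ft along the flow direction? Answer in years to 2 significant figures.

Taking BH-01 as reference: BH-02−BH-01 = (-210, -30, -0.38); BH-03−BH-01 = (-35, 65, +0.96).
Solve a·Δx + b·Δy = Δh: det = (-210)·65 − (-35)·(-30) = -14700.
∂h/∂x = [(-0.38)·65 − (+0.96)·(-30)] / -14700 = -0.0002789
∂h/∂y = [(-210)·(+0.96) − (-35)·(-0.38)] / -14700 = +0.01462
|∇h| = √(-0.0002789² + 0.01462²) = 0.01462
Seepage velocity v = K·i/n = 0.7 × 0.01462 / 0.28 = 0.03655 ft/day.
t = 750 / 0.03655 = 2.052e+04 days = 56.2 years.

56 years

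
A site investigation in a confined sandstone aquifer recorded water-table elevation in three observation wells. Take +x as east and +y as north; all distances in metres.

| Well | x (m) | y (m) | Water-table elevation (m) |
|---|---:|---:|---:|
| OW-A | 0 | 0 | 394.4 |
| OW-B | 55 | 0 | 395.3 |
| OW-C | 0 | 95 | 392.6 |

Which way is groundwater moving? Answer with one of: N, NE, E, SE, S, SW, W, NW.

NW

∂h/∂x = (395.3 − 394.4) / (55 − 0) = +0.01636
∂h/∂y = (392.6 − 394.4) / (95 − 0) = -0.01895
Flow = −∇h = (-0.01636 east, +0.01895 north), which points northwest.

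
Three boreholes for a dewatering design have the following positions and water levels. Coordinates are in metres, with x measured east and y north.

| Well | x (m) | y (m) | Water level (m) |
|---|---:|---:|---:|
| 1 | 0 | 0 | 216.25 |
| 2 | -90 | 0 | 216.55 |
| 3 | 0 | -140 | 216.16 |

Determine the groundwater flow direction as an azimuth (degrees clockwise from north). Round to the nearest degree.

101°

∂h/∂x = (216.55 − 216.25) / (-90 − 0) = -0.003333
∂h/∂y = (216.16 − 216.25) / (-140 − 0) = +0.0006429
Flow direction (−∇h) has components (+0.003333 E, -0.0006429 N).
Azimuth = atan2(E, N) = atan2(+0.003333, -0.0006429) = 100.9° ≈ 101°.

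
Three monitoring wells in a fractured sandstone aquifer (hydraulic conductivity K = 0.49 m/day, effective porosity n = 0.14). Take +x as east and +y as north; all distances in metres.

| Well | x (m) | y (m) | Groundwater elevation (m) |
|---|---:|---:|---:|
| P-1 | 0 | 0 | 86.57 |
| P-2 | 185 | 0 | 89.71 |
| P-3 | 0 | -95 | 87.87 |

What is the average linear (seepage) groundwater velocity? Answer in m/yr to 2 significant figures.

∂h/∂x = (89.71 − 86.57) / (185 − 0) = +0.01697
∂h/∂y = (87.87 − 86.57) / (-95 − 0) = -0.01368
|∇h| = √(0.01697² + -0.01368²) = 0.0218
Seepage velocity v = K·i/n = 0.49 × 0.0218 / 0.14 = 0.0763 m/day = 27.87 m/yr.

28 m/yr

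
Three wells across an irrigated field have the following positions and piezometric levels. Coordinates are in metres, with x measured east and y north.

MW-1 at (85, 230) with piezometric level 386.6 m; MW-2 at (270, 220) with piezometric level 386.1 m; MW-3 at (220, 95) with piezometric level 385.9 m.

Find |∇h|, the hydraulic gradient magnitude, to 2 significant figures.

With h = a·x + b·y + c and MW-1 as origin, the differences give:
  185·a + (-10)·b = -0.5
  135·a + (-135)·b = -0.7
Eliminate b (×(-135) and ×(-10), subtract): -23625·a = 60.50 → a = ∂h/∂x = -0.002561
Back-substitute: b = ∂h/∂y = +0.002624.
|∇h| = √(-0.002561² + 0.002624²) = 0.003667

0.0037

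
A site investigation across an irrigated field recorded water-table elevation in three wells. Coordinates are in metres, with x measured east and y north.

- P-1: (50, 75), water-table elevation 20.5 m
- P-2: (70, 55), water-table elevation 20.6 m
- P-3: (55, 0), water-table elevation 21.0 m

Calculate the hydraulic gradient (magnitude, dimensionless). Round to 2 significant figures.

Taking P-1 as reference: P-2−P-1 = (20, -20, +0.1); P-3−P-1 = (5, -75, +0.5).
Solve a·Δx + b·Δy = Δh: det = 20·(-75) − 5·(-20) = -1400.
∂h/∂x = [(+0.1)·(-75) − (+0.5)·(-20)] / -1400 = -0.001786
∂h/∂y = [20·(+0.5) − 5·(+0.1)] / -1400 = -0.006786
|∇h| = √(-0.001786² + -0.006786²) = 0.007017

0.0070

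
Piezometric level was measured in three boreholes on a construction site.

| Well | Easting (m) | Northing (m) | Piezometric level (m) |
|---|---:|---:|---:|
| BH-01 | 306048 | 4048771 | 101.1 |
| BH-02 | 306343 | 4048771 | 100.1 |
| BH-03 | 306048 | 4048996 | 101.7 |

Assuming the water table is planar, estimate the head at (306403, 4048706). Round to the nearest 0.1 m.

∂h/∂x = (100.1 − 101.1) / (306343 − 306048) = -0.003390
∂h/∂y = (101.7 − 101.1) / (4048996 − 4048771) = +0.002667
h(306403, 4048706) = 101.1 + (-0.003390)·(355) + (+0.002667)·(-65) = 101.1 -1.203 -0.173 = 99.723 m.

99.7 m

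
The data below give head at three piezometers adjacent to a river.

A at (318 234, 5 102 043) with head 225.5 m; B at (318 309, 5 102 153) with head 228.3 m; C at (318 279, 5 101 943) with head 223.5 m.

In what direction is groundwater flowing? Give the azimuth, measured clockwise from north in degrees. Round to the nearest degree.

192°

Differences from A: to B (Δx, Δy, Δh) = (75, 110, +2.8); to C = (45, -100, -2.0).
Determinant of the coordinate differences = 75·(-100) − 45·110 = -12450.
∂h/∂x = [(+2.8)·(-100) − (-2.0)·110] / -12450 = +0.004819
∂h/∂y = [75·(-2.0) − 45·(+2.8)] / -12450 = +0.02217
Flow direction (−∇h) has components (-0.004819 E, -0.02217 N).
Azimuth = atan2(E, N) = atan2(-0.004819, -0.02217) = 192.3° ≈ 192°.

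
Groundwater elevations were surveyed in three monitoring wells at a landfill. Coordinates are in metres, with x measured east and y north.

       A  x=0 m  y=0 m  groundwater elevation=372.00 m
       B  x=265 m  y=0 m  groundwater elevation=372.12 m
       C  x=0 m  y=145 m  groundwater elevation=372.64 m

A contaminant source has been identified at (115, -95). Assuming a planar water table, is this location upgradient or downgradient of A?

∂h/∂x = (372.12 − 372.00) / (265 − 0) = +0.0004528
∂h/∂y = (372.64 − 372.00) / (145 − 0) = +0.004414
Head at (115, -95) = 372.00 + (+0.0004528)·(115) + (+0.004414)·(-95) = 371.63 m.
That is lower than the 372.00 m at A, so the point is downgradient.

downgradient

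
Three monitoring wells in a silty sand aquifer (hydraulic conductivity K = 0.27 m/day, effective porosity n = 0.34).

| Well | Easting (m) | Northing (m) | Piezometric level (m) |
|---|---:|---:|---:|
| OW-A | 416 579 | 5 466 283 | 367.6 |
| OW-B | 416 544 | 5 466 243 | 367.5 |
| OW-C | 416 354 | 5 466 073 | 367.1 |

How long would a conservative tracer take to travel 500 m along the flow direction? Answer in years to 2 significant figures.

Taking OW-A as reference: OW-B−OW-A = (-35, -40, -0.1); OW-C−OW-A = (-225, -210, -0.5).
Determinant of the coordinate differences = (-35)·(-210) − (-225)·(-40) = -1650.
∂h/∂x = [(-0.1)·(-210) − (-0.5)·(-40)] / -1650 = -0.0006061
∂h/∂y = [(-35)·(-0.5) − (-225)·(-0.1)] / -1650 = +0.003030
|∇h| = √(-0.0006061² + 0.003030²) = 0.00309
Seepage velocity v = K·i/n = 0.27 × 0.00309 / 0.34 = 0.002454 m/day.
t = 500 / 0.002454 = 2.037e+05 days = 558 years.

560 years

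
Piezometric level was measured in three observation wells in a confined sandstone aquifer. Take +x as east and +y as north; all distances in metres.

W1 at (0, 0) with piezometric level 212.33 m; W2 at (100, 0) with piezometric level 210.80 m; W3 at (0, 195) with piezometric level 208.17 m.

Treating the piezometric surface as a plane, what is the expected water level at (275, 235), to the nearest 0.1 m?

203.1 m

∂h/∂x = (210.80 − 212.33) / (100 − 0) = -0.01530
∂h/∂y = (208.17 − 212.33) / (195 − 0) = -0.02133
h(275, 235) = 212.33 + (-0.01530)·(275) + (-0.02133)·(235) = 212.33 -4.208 -5.013 = 203.109 m.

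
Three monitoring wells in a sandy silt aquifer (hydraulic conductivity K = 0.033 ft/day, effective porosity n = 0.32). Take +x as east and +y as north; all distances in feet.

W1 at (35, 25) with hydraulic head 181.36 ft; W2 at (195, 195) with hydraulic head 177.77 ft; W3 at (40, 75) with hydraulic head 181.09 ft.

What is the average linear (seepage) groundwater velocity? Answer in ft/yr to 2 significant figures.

0.72 ft/yr

With h = a·x + b·y + c and W1 as origin, the differences give:
  160·a + 170·b = -3.59
  5·a + 50·b = -0.27
Eliminate b (×50 and ×170, subtract): 7150·a = -133.600 → a = ∂h/∂x = -0.01869
Back-substitute: b = ∂h/∂y = -0.003531.
|∇h| = √(-0.01869² + -0.003531²) = 0.01902
Seepage velocity v = K·i/n = 0.033 × 0.01902 / 0.32 = 0.001961 ft/day = 0.7163 ft/yr.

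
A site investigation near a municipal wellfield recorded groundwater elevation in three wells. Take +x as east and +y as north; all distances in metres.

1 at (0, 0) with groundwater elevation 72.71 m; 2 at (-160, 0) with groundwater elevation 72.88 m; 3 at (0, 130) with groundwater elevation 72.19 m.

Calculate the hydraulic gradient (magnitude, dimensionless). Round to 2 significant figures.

∂h/∂x = (72.88 − 72.71) / (-160 − 0) = -0.001063
∂h/∂y = (72.19 − 72.71) / (130 − 0) = -0.004000
|∇h| = √(-0.001063² + -0.004000²) = 0.004139

0.0041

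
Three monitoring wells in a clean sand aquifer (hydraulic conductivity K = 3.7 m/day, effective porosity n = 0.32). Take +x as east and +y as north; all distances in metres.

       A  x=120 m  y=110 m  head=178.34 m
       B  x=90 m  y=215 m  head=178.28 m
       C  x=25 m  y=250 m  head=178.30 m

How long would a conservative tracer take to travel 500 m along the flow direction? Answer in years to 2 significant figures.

110 years

Taking A as reference: B−A = (-30, 105, -0.06); C−A = (-95, 140, -0.04).
Determinant of the coordinate differences = (-30)·140 − (-95)·105 = 5775.
∂h/∂x = [(-0.06)·140 − (-0.04)·105] / 5775 = -0.0007273
∂h/∂y = [(-30)·(-0.04) − (-95)·(-0.06)] / 5775 = -0.0007792
|∇h| = √(-0.0007273² + -0.0007792²) = 0.001066
Seepage velocity v = K·i/n = 3.7 × 0.001066 / 0.32 = 0.01233 m/day.
t = 500 / 0.01233 = 4.055e+04 days = 111 years.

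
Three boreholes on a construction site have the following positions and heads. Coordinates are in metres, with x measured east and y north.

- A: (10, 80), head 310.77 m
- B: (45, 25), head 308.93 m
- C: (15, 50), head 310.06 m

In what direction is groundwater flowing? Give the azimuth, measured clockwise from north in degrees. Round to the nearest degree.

134°

With h = a·x + b·y + c and A as origin, the differences give:
  35·a + (-55)·b = -1.84
  5·a + (-30)·b = -0.71
Eliminate b (×(-30) and ×(-55), subtract): -775·a = 16.150 → a = ∂h/∂x = -0.02084
Back-substitute: b = ∂h/∂y = +0.02019.
Flow direction (−∇h) has components (+0.02084 E, -0.02019 N).
Azimuth = atan2(E, N) = atan2(+0.02084, -0.02019) = 134.1° ≈ 134°.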